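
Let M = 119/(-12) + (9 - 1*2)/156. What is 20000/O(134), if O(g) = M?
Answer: -156000/77 ≈ -2026.0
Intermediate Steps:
M = -385/39 (M = 119*(-1/12) + (9 - 2)*(1/156) = -119/12 + 7*(1/156) = -119/12 + 7/156 = -385/39 ≈ -9.8718)
O(g) = -385/39
20000/O(134) = 20000/(-385/39) = 20000*(-39/385) = -156000/77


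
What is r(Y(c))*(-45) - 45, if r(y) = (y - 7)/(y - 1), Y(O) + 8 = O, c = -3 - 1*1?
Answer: -1440/13 ≈ -110.77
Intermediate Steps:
c = -4 (c = -3 - 1 = -4)
Y(O) = -8 + O
r(y) = (-7 + y)/(-1 + y)
r(Y(c))*(-45) - 45 = ((-7 + (-8 - 4))/(-1 + (-8 - 4)))*(-45) - 45 = ((-7 - 12)/(-1 - 12))*(-45) - 45 = (-19/(-13))*(-45) - 45 = -1/13*(-19)*(-45) - 45 = (19/13)*(-45) - 45 = -855/13 - 45 = -1440/13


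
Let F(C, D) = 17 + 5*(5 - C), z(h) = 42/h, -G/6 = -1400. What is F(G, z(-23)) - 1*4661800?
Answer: -4703758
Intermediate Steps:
G = 8400 (G = -6*(-1400) = 8400)
F(C, D) = 42 - 5*C (F(C, D) = 17 + (25 - 5*C) = 42 - 5*C)
F(G, z(-23)) - 1*4661800 = (42 - 5*8400) - 1*4661800 = (42 - 42000) - 4661800 = -41958 - 4661800 = -4703758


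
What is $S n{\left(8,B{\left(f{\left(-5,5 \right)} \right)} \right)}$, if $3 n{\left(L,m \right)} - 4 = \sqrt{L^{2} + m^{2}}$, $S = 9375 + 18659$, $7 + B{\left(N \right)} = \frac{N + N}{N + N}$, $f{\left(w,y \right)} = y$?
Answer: $\frac{392476}{3} \approx 1.3083 \cdot 10^{5}$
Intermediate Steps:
$B{\left(N \right)} = -6$ ($B{\left(N \right)} = -7 + \frac{N + N}{N + N} = -7 + \frac{2 N}{2 N} = -7 + 2 N \frac{1}{2 N} = -7 + 1 = -6$)
$S = 28034$
$n{\left(L,m \right)} = \frac{4}{3} + \frac{\sqrt{L^{2} + m^{2}}}{3}$
$S n{\left(8,B{\left(f{\left(-5,5 \right)} \right)} \right)} = 28034 \left(\frac{4}{3} + \frac{\sqrt{8^{2} + \left(-6\right)^{2}}}{3}\right) = 28034 \left(\frac{4}{3} + \frac{\sqrt{64 + 36}}{3}\right) = 28034 \left(\frac{4}{3} + \frac{\sqrt{100}}{3}\right) = 28034 \left(\frac{4}{3} + \frac{1}{3} \cdot 10\right) = 28034 \left(\frac{4}{3} + \frac{10}{3}\right) = 28034 \cdot \frac{14}{3} = \frac{392476}{3}$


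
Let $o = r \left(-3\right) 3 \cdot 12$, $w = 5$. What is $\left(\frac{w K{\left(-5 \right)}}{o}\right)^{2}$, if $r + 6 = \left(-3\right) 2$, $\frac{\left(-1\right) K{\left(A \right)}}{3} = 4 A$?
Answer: $\frac{625}{11664} \approx 0.053584$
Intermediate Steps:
$K{\left(A \right)} = - 12 A$ ($K{\left(A \right)} = - 3 \cdot 4 A = - 12 A$)
$r = -12$ ($r = -6 - 6 = -12$)
$o = 1296$ ($o = \left(-12\right) \left(-3\right) 3 \cdot 12 = 36 \cdot 3 \cdot 12 = 108 \cdot 12 = 1296$)
$\left(\frac{w K{\left(-5 \right)}}{o}\right)^{2} = \left(\frac{5 \left(\left(-12\right) \left(-5\right)\right)}{1296}\right)^{2} = \left(5 \cdot 60 \cdot \frac{1}{1296}\right)^{2} = \left(300 \cdot \frac{1}{1296}\right)^{2} = \left(\frac{25}{108}\right)^{2} = \frac{625}{11664}$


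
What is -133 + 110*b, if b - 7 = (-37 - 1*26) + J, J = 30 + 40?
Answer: 1407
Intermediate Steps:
J = 70
b = 14 (b = 7 + ((-37 - 1*26) + 70) = 7 + ((-37 - 26) + 70) = 7 + (-63 + 70) = 7 + 7 = 14)
-133 + 110*b = -133 + 110*14 = -133 + 1540 = 1407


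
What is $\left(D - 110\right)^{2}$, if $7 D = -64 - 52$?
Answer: $\frac{784996}{49} \approx 16020.0$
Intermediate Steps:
$D = - \frac{116}{7}$ ($D = \frac{-64 - 52}{7} = \frac{1}{7} \left(-116\right) = - \frac{116}{7} \approx -16.571$)
$\left(D - 110\right)^{2} = \left(- \frac{116}{7} - 110\right)^{2} = \left(- \frac{886}{7}\right)^{2} = \frac{784996}{49}$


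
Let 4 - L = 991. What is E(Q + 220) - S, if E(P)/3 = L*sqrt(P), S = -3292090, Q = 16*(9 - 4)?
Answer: 3292090 - 29610*sqrt(3) ≈ 3.2408e+6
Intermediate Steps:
Q = 80 (Q = 16*5 = 80)
L = -987 (L = 4 - 1*991 = 4 - 991 = -987)
E(P) = -2961*sqrt(P) (E(P) = 3*(-987*sqrt(P)) = -2961*sqrt(P))
E(Q + 220) - S = -2961*sqrt(80 + 220) - 1*(-3292090) = -29610*sqrt(3) + 3292090 = 3292090 - 29610*sqrt(3)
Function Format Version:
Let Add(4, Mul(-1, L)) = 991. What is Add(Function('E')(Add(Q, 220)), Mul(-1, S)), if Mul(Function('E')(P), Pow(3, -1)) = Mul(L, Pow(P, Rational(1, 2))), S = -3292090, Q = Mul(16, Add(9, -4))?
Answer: Add(3292090, Mul(-29610, Pow(3, Rational(1, 2)))) ≈ 3.2408e+6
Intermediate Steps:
Q = 80 (Q = Mul(16, 5) = 80)
L = -987 (L = Add(4, Mul(-1, 991)) = Add(4, -991) = -987)
Function('E')(P) = Mul(-2961, Pow(P, Rational(1, 2))) (Function('E')(P) = Mul(3, Mul(-987, Pow(P, Rational(1, 2)))) = Mul(-2961, Pow(P, Rational(1, 2))))
Add(Function('E')(Add(Q, 220)), Mul(-1, S)) = Add(Mul(-2961, Pow(Add(80, 220), Rational(1, 2))), Mul(-1, -3292090)) = Add(Mul(-2961, Pow(300, Rational(1, 2))), 3292090) = Add(Mul(-2961, Mul(10, Pow(3, Rational(1, 2)))), 3292090) = Add(Mul(-29610, Pow(3, Rational(1, 2))), 3292090) = Add(3292090, Mul(-29610, Pow(3, Rational(1, 2))))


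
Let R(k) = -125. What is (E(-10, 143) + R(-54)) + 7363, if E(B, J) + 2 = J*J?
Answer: 27685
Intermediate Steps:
E(B, J) = -2 + J² (E(B, J) = -2 + J*J = -2 + J²)
(E(-10, 143) + R(-54)) + 7363 = ((-2 + 143²) - 125) + 7363 = ((-2 + 20449) - 125) + 7363 = (20447 - 125) + 7363 = 20322 + 7363 = 27685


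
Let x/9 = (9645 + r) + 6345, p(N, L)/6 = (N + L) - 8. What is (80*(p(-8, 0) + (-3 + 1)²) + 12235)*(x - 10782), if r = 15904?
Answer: 1346787000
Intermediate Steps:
p(N, L) = -48 + 6*L + 6*N (p(N, L) = 6*((N + L) - 8) = 6*((L + N) - 8) = 6*(-8 + L + N) = -48 + 6*L + 6*N)
x = 287046 (x = 9*((9645 + 15904) + 6345) = 9*(25549 + 6345) = 9*31894 = 287046)
(80*(p(-8, 0) + (-3 + 1)²) + 12235)*(x - 10782) = (80*((-48 + 6*0 + 6*(-8)) + (-3 + 1)²) + 12235)*(287046 - 10782) = (80*((-48 + 0 - 48) + (-2)²) + 12235)*276264 = (80*(-96 + 4) + 12235)*276264 = (80*(-92) + 12235)*276264 = (-7360 + 12235)*276264 = 4875*276264 = 1346787000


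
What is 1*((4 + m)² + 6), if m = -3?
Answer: 7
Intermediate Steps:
1*((4 + m)² + 6) = 1*((4 - 3)² + 6) = 1*(1² + 6) = 1*(1 + 6) = 1*7 = 7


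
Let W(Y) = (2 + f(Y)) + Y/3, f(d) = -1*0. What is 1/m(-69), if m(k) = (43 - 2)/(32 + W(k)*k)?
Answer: 1481/41 ≈ 36.122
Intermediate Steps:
f(d) = 0
W(Y) = 2 + Y/3 (W(Y) = (2 + 0) + Y/3 = 2 + Y*(⅓) = 2 + Y/3)
m(k) = 41/(32 + k*(2 + k/3)) (m(k) = (43 - 2)/(32 + (2 + k/3)*k) = 41/(32 + k*(2 + k/3)))
1/m(-69) = 1/(123/(96 - 69*(6 - 69))) = 1/(123/(96 - 69*(-63))) = 1/(123/(96 + 4347)) = 1/(123/4443) = 1/(123*(1/4443)) = 1/(41/1481) = 1481/41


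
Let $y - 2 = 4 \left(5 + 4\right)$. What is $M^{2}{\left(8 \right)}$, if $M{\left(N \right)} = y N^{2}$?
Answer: $5914624$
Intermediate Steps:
$y = 38$ ($y = 2 + 4 \left(5 + 4\right) = 2 + 4 \cdot 9 = 2 + 36 = 38$)
$M{\left(N \right)} = 38 N^{2}$
$M^{2}{\left(8 \right)} = \left(38 \cdot 8^{2}\right)^{2} = \left(38 \cdot 64\right)^{2} = 2432^{2} = 5914624$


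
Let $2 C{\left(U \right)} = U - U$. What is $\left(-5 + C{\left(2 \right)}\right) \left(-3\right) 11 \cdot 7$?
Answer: $1155$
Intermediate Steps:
$C{\left(U \right)} = 0$ ($C{\left(U \right)} = \frac{U - U}{2} = \frac{1}{2} \cdot 0 = 0$)
$\left(-5 + C{\left(2 \right)}\right) \left(-3\right) 11 \cdot 7 = \left(-5 + 0\right) \left(-3\right) 11 \cdot 7 = \left(-5\right) \left(-3\right) 11 \cdot 7 = 15 \cdot 11 \cdot 7 = 165 \cdot 7 = 1155$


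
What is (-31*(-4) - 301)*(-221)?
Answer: 39117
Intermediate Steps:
(-31*(-4) - 301)*(-221) = (124 - 301)*(-221) = -177*(-221) = 39117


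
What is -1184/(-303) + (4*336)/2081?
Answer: 2871136/630543 ≈ 4.5534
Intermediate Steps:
-1184/(-303) + (4*336)/2081 = -1184*(-1/303) + 1344*(1/2081) = 1184/303 + 1344/2081 = 2871136/630543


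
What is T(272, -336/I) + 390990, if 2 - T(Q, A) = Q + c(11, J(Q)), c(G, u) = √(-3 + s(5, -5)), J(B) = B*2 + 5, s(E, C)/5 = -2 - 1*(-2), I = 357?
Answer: 390720 - I*√3 ≈ 3.9072e+5 - 1.732*I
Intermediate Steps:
s(E, C) = 0 (s(E, C) = 5*(-2 - 1*(-2)) = 5*(-2 + 2) = 5*0 = 0)
J(B) = 5 + 2*B (J(B) = 2*B + 5 = 5 + 2*B)
c(G, u) = I*√3 (c(G, u) = √(-3 + 0) = √(-3) = I*√3)
T(Q, A) = 2 - Q - I*√3 (T(Q, A) = 2 - (Q + I*√3) = 2 + (-Q - I*√3) = 2 - Q - I*√3)
T(272, -336/I) + 390990 = (2 - 1*272 - I*√3) + 390990 = (2 - 272 - I*√3) + 390990 = (-270 - I*√3) + 390990 = 390720 - I*√3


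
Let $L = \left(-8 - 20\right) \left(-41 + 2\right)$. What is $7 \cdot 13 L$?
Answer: $99372$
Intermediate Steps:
$L = 1092$ ($L = \left(-28\right) \left(-39\right) = 1092$)
$7 \cdot 13 L = 7 \cdot 13 \cdot 1092 = 91 \cdot 1092 = 99372$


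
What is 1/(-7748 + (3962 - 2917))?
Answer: -1/6703 ≈ -0.00014919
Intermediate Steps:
1/(-7748 + (3962 - 2917)) = 1/(-7748 + 1045) = 1/(-6703) = -1/6703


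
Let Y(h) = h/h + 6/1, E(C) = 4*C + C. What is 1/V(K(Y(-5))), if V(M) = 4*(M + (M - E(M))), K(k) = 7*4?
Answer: -1/336 ≈ -0.0029762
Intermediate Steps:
E(C) = 5*C
Y(h) = 7 (Y(h) = 1 + 6*1 = 1 + 6 = 7)
K(k) = 28
V(M) = -12*M (V(M) = 4*(M + (M - 5*M)) = 4*(M - 4*M) = 4*(-3*M) = -12*M)
1/V(K(Y(-5))) = 1/(-12*28) = 1/(-336) = -1/336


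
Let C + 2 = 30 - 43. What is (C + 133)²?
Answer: 13924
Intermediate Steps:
C = -15 (C = -2 + (30 - 43) = -2 - 13 = -15)
(C + 133)² = (-15 + 133)² = 118² = 13924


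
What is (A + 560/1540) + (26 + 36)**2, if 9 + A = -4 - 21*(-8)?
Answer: 43993/11 ≈ 3999.4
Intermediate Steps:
A = 155 (A = -9 + (-4 - 21*(-8)) = -9 + (-4 + 168) = -9 + 164 = 155)
(A + 560/1540) + (26 + 36)**2 = (155 + 560/1540) + (26 + 36)**2 = (155 + 560*(1/1540)) + 62**2 = (155 + 4/11) + 3844 = 1709/11 + 3844 = 43993/11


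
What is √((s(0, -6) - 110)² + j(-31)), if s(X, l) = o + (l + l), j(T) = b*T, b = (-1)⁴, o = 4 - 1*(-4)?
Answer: √12965 ≈ 113.86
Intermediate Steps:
o = 8 (o = 4 + 4 = 8)
b = 1
j(T) = T (j(T) = 1*T = T)
s(X, l) = 8 + 2*l (s(X, l) = 8 + (l + l) = 8 + 2*l)
√((s(0, -6) - 110)² + j(-31)) = √(((8 + 2*(-6)) - 110)² - 31) = √(((8 - 12) - 110)² - 31) = √((-4 - 110)² - 31) = √((-114)² - 31) = √(12996 - 31) = √12965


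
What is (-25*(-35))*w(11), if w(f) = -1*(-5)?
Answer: 4375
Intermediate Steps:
w(f) = 5
(-25*(-35))*w(11) = -25*(-35)*5 = 875*5 = 4375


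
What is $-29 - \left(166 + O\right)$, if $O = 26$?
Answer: $-221$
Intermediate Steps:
$-29 - \left(166 + O\right) = -29 - \left(166 + 26\right) = -29 - 192 = -221$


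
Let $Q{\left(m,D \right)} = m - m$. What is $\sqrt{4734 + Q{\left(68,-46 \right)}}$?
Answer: $3 \sqrt{526} \approx 68.804$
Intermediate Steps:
$Q{\left(m,D \right)} = 0$
$\sqrt{4734 + Q{\left(68,-46 \right)}} = \sqrt{4734 + 0} = \sqrt{4734} = 3 \sqrt{526}$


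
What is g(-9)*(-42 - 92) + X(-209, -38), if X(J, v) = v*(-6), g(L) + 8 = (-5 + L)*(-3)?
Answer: -4328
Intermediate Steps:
g(L) = 7 - 3*L (g(L) = -8 + (-5 + L)*(-3) = -8 + (15 - 3*L) = 7 - 3*L)
X(J, v) = -6*v
g(-9)*(-42 - 92) + X(-209, -38) = (7 - 3*(-9))*(-42 - 92) - 6*(-38) = (7 + 27)*(-134) + 228 = 34*(-134) + 228 = -4556 + 228 = -4328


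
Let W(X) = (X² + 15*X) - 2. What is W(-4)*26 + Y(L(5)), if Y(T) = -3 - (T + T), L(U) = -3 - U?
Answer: -1183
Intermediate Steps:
Y(T) = -3 - 2*T
W(X) = -2 + X² + 15*X
W(-4)*26 + Y(L(5)) = (-2 + (-4)² + 15*(-4))*26 + (-3 - 2*(-3 - 1*5)) = (-2 + 16 - 60)*26 + (-3 - 2*(-3 - 5)) = -46*26 + (-3 - 2*(-8)) = -1196 + (-3 + 16) = -1196 + 13 = -1183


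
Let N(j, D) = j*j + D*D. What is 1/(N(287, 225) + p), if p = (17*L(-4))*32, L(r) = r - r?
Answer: 1/132994 ≈ 7.5191e-6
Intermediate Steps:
L(r) = 0
N(j, D) = D**2 + j**2 (N(j, D) = j**2 + D**2 = D**2 + j**2)
p = 0 (p = (17*0)*32 = 0*32 = 0)
1/(N(287, 225) + p) = 1/((225**2 + 287**2) + 0) = 1/((50625 + 82369) + 0) = 1/(132994 + 0) = 1/132994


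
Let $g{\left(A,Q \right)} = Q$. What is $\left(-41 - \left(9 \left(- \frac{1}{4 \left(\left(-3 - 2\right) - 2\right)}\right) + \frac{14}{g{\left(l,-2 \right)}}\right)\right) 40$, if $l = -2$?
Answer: $- \frac{9610}{7} \approx -1372.9$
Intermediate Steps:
$\left(-41 - \left(9 \left(- \frac{1}{4 \left(\left(-3 - 2\right) - 2\right)}\right) + \frac{14}{g{\left(l,-2 \right)}}\right)\right) 40 = \left(-41 - \left(-7 + 9 \left(- \frac{1}{4 \left(\left(-3 - 2\right) - 2\right)}\right)\right)\right) 40 = \left(-41 - \left(-7 + \frac{9}{\left(-5 - 2\right) \left(-4\right)}\right)\right) 40 = \left(-41 + \left(- \frac{9}{\left(-7\right) \left(-4\right)} + 7\right)\right) 40 = \left(-41 + \left(- \frac{9}{28} + 7\right)\right) 40 = \left(-41 + \frac{187}{28}\right) 40 = \left(- \frac{961}{28}\right) 40 = - \frac{9610}{7}$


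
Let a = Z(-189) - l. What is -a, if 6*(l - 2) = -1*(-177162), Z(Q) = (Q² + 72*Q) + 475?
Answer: 6941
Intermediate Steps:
Z(Q) = 475 + Q² + 72*Q
l = 29529 (l = 2 + (-1*(-177162))/6 = 2 + (⅙)*177162 = 2 + 29527 = 29529)
a = -6941 (a = (475 + (-189)² + 72*(-189)) - 1*29529 = (475 + 35721 - 13608) - 29529 = 22588 - 29529 = -6941)
-a = -1*(-6941) = 6941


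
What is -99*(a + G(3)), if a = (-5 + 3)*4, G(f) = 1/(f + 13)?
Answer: 12573/16 ≈ 785.81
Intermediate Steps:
G(f) = 1/(13 + f)
a = -8 (a = -2*4 = -8)
-99*(a + G(3)) = -99*(-8 + 1/(13 + 3)) = -99*(-8 + 1/16) = -99*(-127/16) = 12573/16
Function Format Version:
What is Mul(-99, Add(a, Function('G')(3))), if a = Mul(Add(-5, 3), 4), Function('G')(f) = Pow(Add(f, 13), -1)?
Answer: Rational(12573, 16) ≈ 785.81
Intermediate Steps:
Function('G')(f) = Pow(Add(13, f), -1)
a = -8 (a = Mul(-2, 4) = -8)
Mul(-99, Add(a, Function('G')(3))) = Mul(-99, Add(-8, Pow(Add(13, 3), -1))) = Mul(-99, Add(-8, Pow(16, -1))) = Mul(-99, Add(-8, Rational(1, 16))) = Mul(-99, Rational(-127, 16)) = Rational(12573, 16)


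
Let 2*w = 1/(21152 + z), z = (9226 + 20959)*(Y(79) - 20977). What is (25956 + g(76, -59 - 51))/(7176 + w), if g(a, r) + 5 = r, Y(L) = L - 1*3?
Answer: 32604909296506/9054325649615 ≈ 3.6010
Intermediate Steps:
Y(L) = -3 + L (Y(L) = L - 3 = -3 + L)
z = -630896685 (z = (9226 + 20959)*((-3 + 79) - 20977) = 30185*(76 - 20977) = 30185*(-20901) = -630896685)
w = -1/1261751066 (w = 1/(2*(21152 - 630896685)) = (½)/(-630875533) = (½)*(-1/630875533) = -1/1261751066 ≈ -7.9255e-10)
g(a, r) = -5 + r
(25956 + g(76, -59 - 51))/(7176 + w) = (25956 + (-5 + (-59 - 51)))/(7176 - 1/1261751066) = (25956 + (-5 - 110))/(9054325649615/1261751066) = (25956 - 115)*(1261751066/9054325649615) = 25841*(1261751066/9054325649615) = 32604909296506/9054325649615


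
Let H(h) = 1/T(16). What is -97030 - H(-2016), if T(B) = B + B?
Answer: -3104961/32 ≈ -97030.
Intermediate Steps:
T(B) = 2*B
H(h) = 1/32 (H(h) = 1/(2*16) = 1/32)
-97030 - H(-2016) = -97030 - 1*1/32 = -97030 - 1/32 = -3104961/32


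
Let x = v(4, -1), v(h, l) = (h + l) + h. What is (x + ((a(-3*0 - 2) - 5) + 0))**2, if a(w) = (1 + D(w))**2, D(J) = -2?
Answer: 9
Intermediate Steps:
v(h, l) = l + 2*h
x = 7 (x = -1 + 2*4 = -1 + 8 = 7)
a(w) = 1 (a(w) = (1 - 2)**2 = (-1)**2 = 1)
(x + ((a(-3*0 - 2) - 5) + 0))**2 = (7 + ((1 - 5) + 0))**2 = (7 + (-4 + 0))**2 = (7 - 4)**2 = 3**2 = 9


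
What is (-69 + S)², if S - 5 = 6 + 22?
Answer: 1296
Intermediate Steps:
S = 33 (S = 5 + (6 + 22) = 5 + 28 = 33)
(-69 + S)² = (-69 + 33)² = (-36)² = 1296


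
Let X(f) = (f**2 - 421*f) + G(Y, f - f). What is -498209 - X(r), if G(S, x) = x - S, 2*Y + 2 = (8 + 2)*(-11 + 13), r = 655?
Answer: -651470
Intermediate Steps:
Y = 9 (Y = -1 + ((8 + 2)*(-11 + 13))/2 = -1 + (10*2)/2 = -1 + (1/2)*20 = -1 + 10 = 9)
X(f) = -9 + f**2 - 421*f (X(f) = (f**2 - 421*f) + ((f - f) - 1*9) = (f**2 - 421*f) + (0 - 9) = (f**2 - 421*f) - 9 = -9 + f**2 - 421*f)
-498209 - X(r) = -498209 - (-9 + 655**2 - 421*655) = -498209 - (-9 + 429025 - 275755) = -498209 - 1*153261 = -498209 - 153261 = -651470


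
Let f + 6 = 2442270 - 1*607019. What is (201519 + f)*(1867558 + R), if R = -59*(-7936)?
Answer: 4757436689448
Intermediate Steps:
f = 1835245 (f = -6 + (2442270 - 1*607019) = -6 + (2442270 - 607019) = -6 + 1835251 = 1835245)
R = 468224
(201519 + f)*(1867558 + R) = (201519 + 1835245)*(1867558 + 468224) = 2036764*2335782 = 4757436689448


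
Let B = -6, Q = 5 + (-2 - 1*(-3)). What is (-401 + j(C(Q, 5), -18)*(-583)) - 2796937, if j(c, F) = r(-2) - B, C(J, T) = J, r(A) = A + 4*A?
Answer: -2795006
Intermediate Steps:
r(A) = 5*A
Q = 6 (Q = 5 + (-2 + 3) = 5 + 1 = 6)
j(c, F) = -4 (j(c, F) = 5*(-2) - 1*(-6) = -10 + 6 = -4)
(-401 + j(C(Q, 5), -18)*(-583)) - 2796937 = (-401 - 4*(-583)) - 2796937 = (-401 + 2332) - 2796937 = 1931 - 2796937 = -2795006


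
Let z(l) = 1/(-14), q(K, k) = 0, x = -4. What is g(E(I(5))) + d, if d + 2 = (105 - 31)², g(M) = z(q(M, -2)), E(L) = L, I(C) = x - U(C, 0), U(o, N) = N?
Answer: 76635/14 ≈ 5473.9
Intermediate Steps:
z(l) = -1/14
I(C) = -4 (I(C) = -4 - 1*0 = -4 + 0 = -4)
g(M) = -1/14
d = 5474 (d = -2 + (105 - 31)² = -2 + 74² = -2 + 5476 = 5474)
g(E(I(5))) + d = -1/14 + 5474 = 76635/14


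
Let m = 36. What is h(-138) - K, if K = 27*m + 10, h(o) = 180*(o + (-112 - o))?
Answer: -21142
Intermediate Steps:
h(o) = -20160 (h(o) = 180*(-112) = -20160)
K = 982 (K = 27*36 + 10 = 972 + 10 = 982)
h(-138) - K = -20160 - 1*982 = -20160 - 982 = -21142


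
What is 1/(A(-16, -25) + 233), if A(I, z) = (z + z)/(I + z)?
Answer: 41/9603 ≈ 0.0042695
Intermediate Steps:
A(I, z) = 2*z/(I + z) (A(I, z) = (2*z)/(I + z) = 2*z/(I + z))
1/(A(-16, -25) + 233) = 1/(2*(-25)/(-16 - 25) + 233) = 1/(2*(-25)/(-41) + 233) = 1/(2*(-25)*(-1/41) + 233) = 1/(50/41 + 233) = 1/(9603/41) = 41/9603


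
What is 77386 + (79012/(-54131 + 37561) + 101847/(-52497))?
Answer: 11218388949031/144979215 ≈ 77379.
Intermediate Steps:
77386 + (79012/(-54131 + 37561) + 101847/(-52497)) = 77386 + (79012/(-16570) + 101847*(-1/52497)) = 77386 + (79012*(-1/16570) - 33949/17499) = 77386 + (-39506/8285 - 33949/17499) = 77386 - 972582959/144979215 = 11218388949031/144979215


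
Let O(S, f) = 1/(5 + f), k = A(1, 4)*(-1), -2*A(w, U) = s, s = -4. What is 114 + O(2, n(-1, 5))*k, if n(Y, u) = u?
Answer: 569/5 ≈ 113.80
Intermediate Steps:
A(w, U) = 2 (A(w, U) = -½*(-4) = 2)
k = -2 (k = 2*(-1) = -2)
114 + O(2, n(-1, 5))*k = 114 - 2/(5 + 5) = 114 - 2/10 = 114 + (⅒)*(-2) = 114 - ⅕ = 569/5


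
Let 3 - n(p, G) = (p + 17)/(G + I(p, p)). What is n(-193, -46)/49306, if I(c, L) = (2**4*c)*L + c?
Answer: 1787411/29373802970 ≈ 6.0851e-5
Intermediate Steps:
I(c, L) = c + 16*L*c (I(c, L) = (16*c)*L + c = 16*L*c + c = c + 16*L*c)
n(p, G) = 3 - (17 + p)/(G + p*(1 + 16*p)) (n(p, G) = 3 - (p + 17)/(G + p*(1 + 16*p)) = 3 - (17 + p)/(G + p*(1 + 16*p)))
n(-193, -46)/49306 = ((-17 + 2*(-193) + 3*(-46) + 48*(-193)**2)/(-46 - 193 + 16*(-193)**2))/49306 = ((-17 - 386 - 138 + 48*37249)/(-46 - 193 + 16*37249))*(1/49306) = ((-17 - 386 - 138 + 1787952)/(-46 - 193 + 595984))*(1/49306) = (1787411/595745)*(1/49306) = 1787411/29373802970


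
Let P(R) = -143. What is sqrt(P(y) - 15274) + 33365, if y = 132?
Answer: 33365 + 3*I*sqrt(1713) ≈ 33365.0 + 124.17*I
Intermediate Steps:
sqrt(P(y) - 15274) + 33365 = sqrt(-143 - 15274) + 33365 = sqrt(-15417) + 33365 = 3*I*sqrt(1713) + 33365 = 33365 + 3*I*sqrt(1713)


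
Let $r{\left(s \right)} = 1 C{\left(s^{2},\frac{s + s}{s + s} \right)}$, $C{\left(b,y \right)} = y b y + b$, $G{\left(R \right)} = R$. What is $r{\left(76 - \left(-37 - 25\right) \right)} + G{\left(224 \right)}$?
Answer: $38312$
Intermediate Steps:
$C{\left(b,y \right)} = b + b y^{2}$ ($C{\left(b,y \right)} = b y y + b = b y^{2} + b = b + b y^{2}$)
$r{\left(s \right)} = 2 s^{2}$ ($r{\left(s \right)} = 1 s^{2} \left(1 + \left(\frac{s + s}{s + s}\right)^{2}\right) = 1 s^{2} \left(1 + \left(\frac{2 s}{2 s}\right)^{2}\right) = 1 s^{2} \left(1 + \left(2 s \frac{1}{2 s}\right)^{2}\right) = 1 s^{2} \left(1 + 1^{2}\right) = 1 s^{2} \left(1 + 1\right) = 1 s^{2} \cdot 2 = 1 \cdot 2 s^{2} = 2 s^{2}$)
$r{\left(76 - \left(-37 - 25\right) \right)} + G{\left(224 \right)} = 2 \left(76 - \left(-37 - 25\right)\right)^{2} + 224 = 2 \left(76 - -62\right)^{2} + 224 = 2 \left(76 + 62\right)^{2} + 224 = 2 \cdot 138^{2} + 224 = 2 \cdot 19044 + 224 = 38088 + 224 = 38312$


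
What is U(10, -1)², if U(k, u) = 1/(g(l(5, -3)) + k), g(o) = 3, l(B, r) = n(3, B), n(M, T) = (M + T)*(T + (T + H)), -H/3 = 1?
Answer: 1/169 ≈ 0.0059172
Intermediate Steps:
H = -3 (H = -3*1 = -3)
n(M, T) = (-3 + 2*T)*(M + T) (n(M, T) = (M + T)*(T + (T - 3)) = (M + T)*(T + (-3 + T)) = (M + T)*(-3 + 2*T) = (-3 + 2*T)*(M + T))
l(B, r) = -9 + 2*B² + 3*B (l(B, r) = -3*3 - 3*B + 2*B² + 2*3*B = -9 - 3*B + 2*B² + 6*B = -9 + 2*B² + 3*B)
U(k, u) = 1/(3 + k)
U(10, -1)² = (1/(3 + 10))² = (1/13)² = 1/169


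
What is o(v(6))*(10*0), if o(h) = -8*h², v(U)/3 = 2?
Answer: 0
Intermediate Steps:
v(U) = 6 (v(U) = 3*2 = 6)
o(v(6))*(10*0) = (-8*6²)*(10*0) = -8*36*0 = -288*0 = 0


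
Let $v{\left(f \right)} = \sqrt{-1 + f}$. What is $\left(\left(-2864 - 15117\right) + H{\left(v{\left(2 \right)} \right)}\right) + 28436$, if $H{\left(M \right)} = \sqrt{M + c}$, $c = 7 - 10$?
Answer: $10455 + i \sqrt{2} \approx 10455.0 + 1.4142 i$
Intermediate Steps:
$c = -3$
$H{\left(M \right)} = \sqrt{-3 + M}$ ($H{\left(M \right)} = \sqrt{M - 3} = \sqrt{-3 + M}$)
$\left(\left(-2864 - 15117\right) + H{\left(v{\left(2 \right)} \right)}\right) + 28436 = \left(\left(-2864 - 15117\right) + \sqrt{-3 + \sqrt{-1 + 2}}\right) + 28436 = \left(\left(-2864 - 15117\right) + \sqrt{-3 + \sqrt{1}}\right) + 28436 = \left(-17981 + \sqrt{-3 + 1}\right) + 28436 = \left(-17981 + \sqrt{-2}\right) + 28436 = \left(-17981 + i \sqrt{2}\right) + 28436 = 10455 + i \sqrt{2}$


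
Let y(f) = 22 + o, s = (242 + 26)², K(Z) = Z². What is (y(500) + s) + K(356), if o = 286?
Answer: 198868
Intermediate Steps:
s = 71824 (s = 268² = 71824)
y(f) = 308 (y(f) = 22 + 286 = 308)
(y(500) + s) + K(356) = (308 + 71824) + 356² = 72132 + 126736 = 198868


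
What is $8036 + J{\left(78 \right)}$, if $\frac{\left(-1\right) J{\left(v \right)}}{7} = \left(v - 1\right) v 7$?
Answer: $-286258$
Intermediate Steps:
$J{\left(v \right)} = - 49 v \left(-1 + v\right)$ ($J{\left(v \right)} = - 7 \left(v - 1\right) v 7 = - 7 \left(-1 + v\right) v 7 = - 7 v \left(-1 + v\right) 7 = - 7 \cdot 7 v \left(-1 + v\right) = - 49 v \left(-1 + v\right)$)
$8036 + J{\left(78 \right)} = 8036 + 49 \cdot 78 \left(1 - 78\right) = 8036 + 49 \cdot 78 \left(-77\right) = 8036 - 294294 = -286258$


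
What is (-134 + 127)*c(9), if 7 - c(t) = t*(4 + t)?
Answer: 770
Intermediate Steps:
c(t) = 7 - t*(4 + t)
(-134 + 127)*c(9) = (-134 + 127)*(7 - 1*9**2 - 4*9) = -7*(7 - 1*81 - 36) = -7*(7 - 81 - 36) = -7*(-110) = 770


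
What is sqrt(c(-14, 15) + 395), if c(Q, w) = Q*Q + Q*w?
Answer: sqrt(381) ≈ 19.519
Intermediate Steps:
c(Q, w) = Q**2 + Q*w
sqrt(c(-14, 15) + 395) = sqrt(-14*(-14 + 15) + 395) = sqrt(-14*1 + 395) = sqrt(-14 + 395) = sqrt(381)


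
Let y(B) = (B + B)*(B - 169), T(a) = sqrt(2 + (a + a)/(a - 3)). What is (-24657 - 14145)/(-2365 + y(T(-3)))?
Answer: 91533918/5222149 - 13115076*sqrt(3)/5222149 ≈ 13.178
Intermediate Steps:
T(a) = sqrt(2 + 2*a/(-3 + a)) (T(a) = sqrt(2 + (2*a)/(-3 + a)) = sqrt(2 + 2*a/(-3 + a)))
y(B) = 2*B*(-169 + B) (y(B) = (2*B)*(-169 + B) = 2*B*(-169 + B))
(-24657 - 14145)/(-2365 + y(T(-3))) = (-24657 - 14145)/(-2365 + 2*(sqrt(2)*sqrt((-3 + 2*(-3))/(-3 - 3)))*(-169 + sqrt(2)*sqrt((-3 + 2*(-3))/(-3 - 3)))) = -38802/(-2365 + 2*(sqrt(2)*sqrt((-3 - 6)/(-6)))*(-169 + sqrt(2)*sqrt((-3 - 6)/(-6)))) = -38802/(-2365 + 2*(sqrt(2)*sqrt(-1/6*(-9)))*(-169 + sqrt(2)*sqrt(-1/6*(-9)))) = -38802/(-2365 + 2*(sqrt(2)*sqrt(3/2))*(-169 + sqrt(2)*sqrt(3/2))) = -38802/(-2365 + 2*(sqrt(2)*(sqrt(6)/2))*(-169 + sqrt(2)*(sqrt(6)/2))) = -38802/(-2365 + 2*sqrt(3)*(-169 + sqrt(3)))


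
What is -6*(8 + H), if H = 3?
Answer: -66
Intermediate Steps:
-6*(8 + H) = -6*(8 + 3) = -6*11 = -66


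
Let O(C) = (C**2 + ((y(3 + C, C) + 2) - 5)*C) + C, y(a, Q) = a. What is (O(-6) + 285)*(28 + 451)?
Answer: 168129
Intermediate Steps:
O(C) = C + 2*C**2 (O(C) = (C**2 + (((3 + C) + 2) - 5)*C) + C = (C**2 + ((5 + C) - 5)*C) + C = (C**2 + C*C) + C = (C**2 + C**2) + C = 2*C**2 + C = C + 2*C**2)
(O(-6) + 285)*(28 + 451) = (-6*(1 + 2*(-6)) + 285)*(28 + 451) = (-6*(1 - 12) + 285)*479 = (-6*(-11) + 285)*479 = (66 + 285)*479 = 351*479 = 168129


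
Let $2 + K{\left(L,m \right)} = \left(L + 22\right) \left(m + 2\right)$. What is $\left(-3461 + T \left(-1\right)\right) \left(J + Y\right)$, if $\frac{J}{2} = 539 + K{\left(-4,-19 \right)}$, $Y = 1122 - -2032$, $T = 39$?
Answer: $-12656000$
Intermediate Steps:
$Y = 3154$ ($Y = 1122 + 2032 = 3154$)
$K{\left(L,m \right)} = -2 + \left(2 + m\right) \left(22 + L\right)$ ($K{\left(L,m \right)} = -2 + \left(L + 22\right) \left(m + 2\right) = -2 + \left(22 + L\right) \left(2 + m\right) = -2 + \left(2 + m\right) \left(22 + L\right)$)
$J = 462$ ($J = 2 \left(539 + \left(42 + 2 \left(-4\right) + 22 \left(-19\right) - -76\right)\right) = 2 \left(539 + \left(42 - 8 - 418 + 76\right)\right) = 2 \left(539 - 308\right) = 2 \cdot 231 = 462$)
$\left(-3461 + T \left(-1\right)\right) \left(J + Y\right) = \left(-3461 + 39 \left(-1\right)\right) \left(462 + 3154\right) = \left(-3461 - 39\right) 3616 = \left(-3500\right) 3616 = -12656000$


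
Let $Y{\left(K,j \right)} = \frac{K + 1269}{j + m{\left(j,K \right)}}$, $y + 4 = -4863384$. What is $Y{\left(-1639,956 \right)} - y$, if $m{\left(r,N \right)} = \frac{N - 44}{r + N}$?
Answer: $\frac{3183724297118}{654631} \approx 4.8634 \cdot 10^{6}$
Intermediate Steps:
$m{\left(r,N \right)} = \frac{-44 + N}{N + r}$
$y = -4863388$ ($y = -4 - 4863384 = -4863388$)
$Y{\left(K,j \right)} = \frac{1269 + K}{j + \frac{-44 + K}{K + j}}$ ($Y{\left(K,j \right)} = \frac{K + 1269}{j + \frac{-44 + K}{K + j}} = \frac{1269 + K}{j + \frac{-44 + K}{K + j}}$)
$Y{\left(-1639,956 \right)} - y = \frac{\left(1269 - 1639\right) \left(-1639 + 956\right)}{-44 - 1639 + 956 \left(-1639 + 956\right)} - -4863388 = \frac{1}{-44 - 1639 + 956 \left(-683\right)} \left(-370\right) \left(-683\right) + 4863388 = \frac{1}{-44 - 1639 - 652948} \left(-370\right) \left(-683\right) + 4863388 = \frac{1}{-654631} \left(-370\right) \left(-683\right) + 4863388 = \left(- \frac{1}{654631}\right) \left(-370\right) \left(-683\right) + 4863388 = - \frac{252710}{654631} + 4863388 = \frac{3183724297118}{654631}$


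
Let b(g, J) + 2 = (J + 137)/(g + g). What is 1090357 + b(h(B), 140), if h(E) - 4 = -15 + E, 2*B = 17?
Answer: 5451498/5 ≈ 1.0903e+6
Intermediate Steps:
B = 17/2 (B = (½)*17 = 17/2 ≈ 8.5000)
h(E) = -11 + E (h(E) = 4 + (-15 + E) = -11 + E)
b(g, J) = -2 + (137 + J)/(2*g) (b(g, J) = -2 + (J + 137)/(g + g) = -2 + (137 + J)/((2*g)) = -2 + (137 + J)*(1/(2*g)) = -2 + (137 + J)/(2*g))
1090357 + b(h(B), 140) = 1090357 + (137 + 140 - 4*(-11 + 17/2))/(2*(-11 + 17/2)) = 1090357 + (137 + 140 - 4*(-5/2))/(2*(-5/2)) = 1090357 + (½)*(-⅖)*(137 + 140 + 10) = 1090357 + (½)*(-⅖)*287 = 1090357 - 287/5 = 5451498/5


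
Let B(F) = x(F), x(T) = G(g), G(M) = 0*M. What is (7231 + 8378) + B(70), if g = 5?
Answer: 15609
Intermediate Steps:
G(M) = 0
x(T) = 0
B(F) = 0
(7231 + 8378) + B(70) = (7231 + 8378) + 0 = 15609 + 0 = 15609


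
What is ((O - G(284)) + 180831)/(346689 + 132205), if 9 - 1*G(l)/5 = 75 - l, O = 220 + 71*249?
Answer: 98820/239447 ≈ 0.41270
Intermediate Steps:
O = 17899 (O = 220 + 17679 = 17899)
G(l) = -330 + 5*l (G(l) = 45 - 5*(75 - l) = 45 + (-375 + 5*l) = -330 + 5*l)
((O - G(284)) + 180831)/(346689 + 132205) = ((17899 - (-330 + 5*284)) + 180831)/(346689 + 132205) = ((17899 - (-330 + 1420)) + 180831)/478894 = ((17899 - 1*1090) + 180831)*(1/478894) = ((17899 - 1090) + 180831)*(1/478894) = (16809 + 180831)*(1/478894) = 197640*(1/478894) = 98820/239447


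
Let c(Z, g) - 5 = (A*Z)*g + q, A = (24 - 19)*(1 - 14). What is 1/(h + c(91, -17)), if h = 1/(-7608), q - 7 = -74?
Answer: 7608/764550743 ≈ 9.9509e-6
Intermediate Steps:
q = -67 (q = 7 - 74 = -67)
A = -65 (A = 5*(-13) = -65)
h = -1/7608 ≈ -0.00013144
c(Z, g) = -62 - 65*Z*g (c(Z, g) = 5 + ((-65*Z)*g - 67) = 5 + (-65*Z*g - 67) = 5 + (-67 - 65*Z*g) = -62 - 65*Z*g)
1/(h + c(91, -17)) = 1/(-1/7608 + (-62 - 65*91*(-17))) = 1/(-1/7608 + (-62 + 100555)) = 1/(-1/7608 + 100493) = 1/(764550743/7608) = 7608/764550743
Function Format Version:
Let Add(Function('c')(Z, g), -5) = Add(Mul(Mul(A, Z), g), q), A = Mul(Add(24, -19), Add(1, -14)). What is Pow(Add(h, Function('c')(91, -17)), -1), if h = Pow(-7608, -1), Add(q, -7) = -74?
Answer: Rational(7608, 764550743) ≈ 9.9509e-6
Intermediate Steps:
q = -67 (q = Add(7, -74) = -67)
A = -65 (A = Mul(5, -13) = -65)
h = Rational(-1, 7608) ≈ -0.00013144
Function('c')(Z, g) = Add(-62, Mul(-65, Z, g)) (Function('c')(Z, g) = Add(5, Add(Mul(Mul(-65, Z), g), -67)) = Add(5, Add(Mul(-65, Z, g), -67)) = Add(5, Add(-67, Mul(-65, Z, g))) = Add(-62, Mul(-65, Z, g)))
Pow(Add(h, Function('c')(91, -17)), -1) = Pow(Add(Rational(-1, 7608), Add(-62, Mul(-65, 91, -17))), -1) = Pow(Add(Rational(-1, 7608), Add(-62, 100555)), -1) = Pow(Add(Rational(-1, 7608), 100493), -1) = Pow(Rational(764550743, 7608), -1) = Rational(7608, 764550743)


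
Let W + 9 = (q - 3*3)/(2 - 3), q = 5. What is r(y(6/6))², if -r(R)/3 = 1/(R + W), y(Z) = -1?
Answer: ¼ ≈ 0.25000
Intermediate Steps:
W = -5 (W = -9 + (5 - 3*3)/(2 - 3) = -9 + (5 - 9)/(-1) = -9 - 1*(-4) = -9 + 4 = -5)
r(R) = -3/(-5 + R) (r(R) = -3/(R - 5) = -3/(-5 + R))
r(y(6/6))² = (-3/(-5 - 1))² = (-3/(-6))² = (-3*(-⅙))² = (½)² = ¼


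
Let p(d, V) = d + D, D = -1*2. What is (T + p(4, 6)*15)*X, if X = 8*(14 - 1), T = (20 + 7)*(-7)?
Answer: -16536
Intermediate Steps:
D = -2
p(d, V) = -2 + d (p(d, V) = d - 2 = -2 + d)
T = -189 (T = 27*(-7) = -189)
X = 104 (X = 8*13 = 104)
(T + p(4, 6)*15)*X = (-189 + (-2 + 4)*15)*104 = (-189 + 2*15)*104 = (-189 + 30)*104 = -159*104 = -16536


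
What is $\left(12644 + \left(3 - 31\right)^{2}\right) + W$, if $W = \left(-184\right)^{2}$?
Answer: $47284$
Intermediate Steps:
$W = 33856$
$\left(12644 + \left(3 - 31\right)^{2}\right) + W = \left(12644 + \left(3 - 31\right)^{2}\right) + 33856 = \left(12644 + \left(-28\right)^{2}\right) + 33856 = \left(12644 + 784\right) + 33856 = 13428 + 33856 = 47284$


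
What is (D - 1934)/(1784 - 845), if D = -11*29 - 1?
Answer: -2254/939 ≈ -2.4004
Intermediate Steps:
D = -320 (D = -319 - 1 = -320)
(D - 1934)/(1784 - 845) = (-320 - 1934)/(1784 - 845) = -2254/939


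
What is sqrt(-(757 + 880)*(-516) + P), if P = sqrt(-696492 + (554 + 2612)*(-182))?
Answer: 2*sqrt(211173 + 2*I*sqrt(19886)) ≈ 919.07 + 0.61374*I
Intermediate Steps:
P = 8*I*sqrt(19886) (P = sqrt(-696492 + 3166*(-182)) = sqrt(-696492 - 576212) = sqrt(-1272704) = 8*I*sqrt(19886) ≈ 1128.1*I)
sqrt(-(757 + 880)*(-516) + P) = sqrt(-(757 + 880)*(-516) + 8*I*sqrt(19886)) = sqrt(-1637*(-516) + 8*I*sqrt(19886)) = sqrt(-1*(-844692) + 8*I*sqrt(19886)) = sqrt(844692 + 8*I*sqrt(19886))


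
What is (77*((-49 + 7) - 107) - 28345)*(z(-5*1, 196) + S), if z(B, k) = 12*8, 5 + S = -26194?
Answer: 1039369254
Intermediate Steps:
S = -26199 (S = -5 - 26194 = -26199)
z(B, k) = 96
(77*((-49 + 7) - 107) - 28345)*(z(-5*1, 196) + S) = (77*((-49 + 7) - 107) - 28345)*(96 - 26199) = (77*(-42 - 107) - 28345)*(-26103) = (77*(-149) - 28345)*(-26103) = (-11473 - 28345)*(-26103) = -39818*(-26103) = 1039369254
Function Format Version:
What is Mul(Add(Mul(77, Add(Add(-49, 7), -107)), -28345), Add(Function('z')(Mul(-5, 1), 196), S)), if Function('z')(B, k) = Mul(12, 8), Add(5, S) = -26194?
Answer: 1039369254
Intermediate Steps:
S = -26199 (S = Add(-5, -26194) = -26199)
Function('z')(B, k) = 96
Mul(Add(Mul(77, Add(Add(-49, 7), -107)), -28345), Add(Function('z')(Mul(-5, 1), 196), S)) = Mul(Add(Mul(77, Add(Add(-49, 7), -107)), -28345), Add(96, -26199)) = Mul(Add(Mul(77, Add(-42, -107)), -28345), -26103) = Mul(Add(Mul(77, -149), -28345), -26103) = Mul(Add(-11473, -28345), -26103) = Mul(-39818, -26103) = 1039369254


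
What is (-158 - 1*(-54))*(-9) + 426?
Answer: 1362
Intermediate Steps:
(-158 - 1*(-54))*(-9) + 426 = (-158 + 54)*(-9) + 426 = -104*(-9) + 426 = 936 + 426 = 1362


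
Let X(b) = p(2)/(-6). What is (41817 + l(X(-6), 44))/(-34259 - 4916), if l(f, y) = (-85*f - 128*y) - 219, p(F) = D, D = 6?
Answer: -36051/39175 ≈ -0.92026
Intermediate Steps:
p(F) = 6
X(b) = -1 (X(b) = 6/(-6) = 6*(-1/6) = -1)
l(f, y) = -219 - 128*y - 85*f (l(f, y) = (-128*y - 85*f) - 219 = -219 - 128*y - 85*f)
(41817 + l(X(-6), 44))/(-34259 - 4916) = (41817 + (-219 - 128*44 - 85*(-1)))/(-34259 - 4916) = (41817 + (-219 - 5632 + 85))/(-39175) = (41817 - 5766)*(-1/39175) = 36051*(-1/39175) = -36051/39175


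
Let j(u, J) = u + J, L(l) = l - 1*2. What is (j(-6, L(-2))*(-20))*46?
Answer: 9200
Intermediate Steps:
L(l) = -2 + l (L(l) = l - 2 = -2 + l)
j(u, J) = J + u
(j(-6, L(-2))*(-20))*46 = (((-2 - 2) - 6)*(-20))*46 = ((-4 - 6)*(-20))*46 = -10*(-20)*46 = 200*46 = 9200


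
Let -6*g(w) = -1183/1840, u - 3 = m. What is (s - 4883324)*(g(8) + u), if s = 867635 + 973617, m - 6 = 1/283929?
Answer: -52440994202619/1892860 ≈ -2.7705e+7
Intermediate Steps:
m = 1703575/283929 (m = 6 + 1/283929 = 1703575/283929 ≈ 6.0000)
u = 2555362/283929 (u = 3 + 1703575/283929 = 2555362/283929 ≈ 9.0000)
g(w) = 1183/11040 (g(w) = -(-1183)/(6*1840) = -1/6*(-1183/1840) = 1183/11040)
s = 1841252
(s - 4883324)*(g(8) + u) = (1841252 - 4883324)*(1183/11040 + 2555362/283929) = -3042072*9515694829/1044858720 = -52440994202619/1892860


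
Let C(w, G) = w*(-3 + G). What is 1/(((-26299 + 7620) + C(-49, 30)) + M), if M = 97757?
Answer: 1/77755 ≈ 1.2861e-5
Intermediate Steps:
1/(((-26299 + 7620) + C(-49, 30)) + M) = 1/(((-26299 + 7620) - 49*(-3 + 30)) + 97757) = 1/((-18679 - 49*27) + 97757) = 1/((-18679 - 1323) + 97757) = 1/(-20002 + 97757) = 1/77755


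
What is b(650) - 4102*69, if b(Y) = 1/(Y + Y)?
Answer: -367949399/1300 ≈ -2.8304e+5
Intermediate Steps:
b(Y) = 1/(2*Y)
b(650) - 4102*69 = (½)/650 - 4102*69 = (½)*(1/650) - 283038 = 1/1300 - 283038 = -367949399/1300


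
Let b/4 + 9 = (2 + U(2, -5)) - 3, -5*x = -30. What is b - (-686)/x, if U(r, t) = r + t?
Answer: 187/3 ≈ 62.333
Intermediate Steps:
x = 6 (x = -⅕*(-30) = 6)
b = -52 (b = -36 + 4*((2 + (2 - 5)) - 3) = -36 + 4*((2 - 3) - 3) = -36 + 4*(-1 - 3) = -36 + 4*(-4) = -36 - 16 = -52)
b - (-686)/x = -52 - (-686)/6 = -52 - 14*(-49/6) = -52 + 343/3 = 187/3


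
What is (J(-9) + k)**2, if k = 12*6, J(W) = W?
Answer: 3969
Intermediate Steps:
k = 72
(J(-9) + k)**2 = (-9 + 72)**2 = 63**2 = 3969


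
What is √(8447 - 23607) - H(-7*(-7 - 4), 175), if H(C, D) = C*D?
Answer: -13475 + 2*I*√3790 ≈ -13475.0 + 123.13*I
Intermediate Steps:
√(8447 - 23607) - H(-7*(-7 - 4), 175) = √(8447 - 23607) - (-7*(-7 - 4))*175 = √(-15160) - (-7*(-11))*175 = 2*I*√3790 - 77*175 = 2*I*√3790 - 1*13475 = 2*I*√3790 - 13475 = -13475 + 2*I*√3790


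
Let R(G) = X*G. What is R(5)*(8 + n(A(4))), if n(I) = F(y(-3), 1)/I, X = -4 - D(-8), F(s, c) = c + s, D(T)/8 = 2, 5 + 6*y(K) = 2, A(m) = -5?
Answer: -790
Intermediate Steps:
y(K) = -1/2 (y(K) = -5/6 + (1/6)*2 = -5/6 + 1/3 = -1/2)
D(T) = 16 (D(T) = 8*2 = 16)
X = -20 (X = -4 - 1*16 = -4 - 16 = -20)
n(I) = 1/(2*I) (n(I) = (1 - 1/2)/I = 1/(2*I))
R(G) = -20*G
R(5)*(8 + n(A(4))) = (-20*5)*(8 + (1/2)/(-5)) = -100*(8 + (1/2)*(-1/5)) = -100*(8 - 1/10) = -100*79/10 = -790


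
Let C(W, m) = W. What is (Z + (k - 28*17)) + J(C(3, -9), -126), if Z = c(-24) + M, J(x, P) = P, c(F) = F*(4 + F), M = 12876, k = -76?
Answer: 12678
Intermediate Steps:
Z = 13356 (Z = -24*(4 - 24) + 12876 = -24*(-20) + 12876 = 480 + 12876 = 13356)
(Z + (k - 28*17)) + J(C(3, -9), -126) = (13356 + (-76 - 28*17)) - 126 = (13356 + (-76 - 476)) - 126 = (13356 - 552) - 126 = 12804 - 126 = 12678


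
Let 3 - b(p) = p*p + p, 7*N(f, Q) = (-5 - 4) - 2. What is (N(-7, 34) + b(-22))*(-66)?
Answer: 212784/7 ≈ 30398.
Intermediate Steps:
N(f, Q) = -11/7 (N(f, Q) = ((-5 - 4) - 2)/7 = (-9 - 2)/7 = (1/7)*(-11) = -11/7)
b(p) = 3 - p - p**2 (b(p) = 3 - (p*p + p) = 3 - (p**2 + p) = 3 - (p + p**2) = 3 + (-p - p**2) = 3 - p - p**2)
(N(-7, 34) + b(-22))*(-66) = (-11/7 + (3 - 1*(-22) - 1*(-22)**2))*(-66) = (-11/7 + (3 + 22 - 1*484))*(-66) = (-11/7 + (3 + 22 - 484))*(-66) = (-11/7 - 459)*(-66) = -3224/7*(-66) = 212784/7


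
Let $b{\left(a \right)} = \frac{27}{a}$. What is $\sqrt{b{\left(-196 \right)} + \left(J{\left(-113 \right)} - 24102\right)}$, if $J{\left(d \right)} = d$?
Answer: $\frac{i \sqrt{4746167}}{14} \approx 155.61 i$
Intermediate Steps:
$\sqrt{b{\left(-196 \right)} + \left(J{\left(-113 \right)} - 24102\right)} = \sqrt{\frac{27}{-196} - 24215} = \sqrt{27 \left(- \frac{1}{196}\right) - 24215} = \sqrt{- \frac{27}{196} - 24215} = \sqrt{- \frac{4746167}{196}} = \frac{i \sqrt{4746167}}{14}$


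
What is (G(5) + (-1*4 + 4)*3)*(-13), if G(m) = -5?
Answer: 65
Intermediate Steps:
(G(5) + (-1*4 + 4)*3)*(-13) = (-5 + (-1*4 + 4)*3)*(-13) = (-5 + (-4 + 4)*3)*(-13) = (-5 + 0*3)*(-13) = (-5 + 0)*(-13) = -5*(-13) = 65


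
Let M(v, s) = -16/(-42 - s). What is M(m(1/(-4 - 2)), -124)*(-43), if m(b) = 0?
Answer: 344/41 ≈ 8.3902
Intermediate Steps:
M(m(1/(-4 - 2)), -124)*(-43) = (16/(42 - 124))*(-43) = (16/(-82))*(-43) = (16*(-1/82))*(-43) = -8/41*(-43) = 344/41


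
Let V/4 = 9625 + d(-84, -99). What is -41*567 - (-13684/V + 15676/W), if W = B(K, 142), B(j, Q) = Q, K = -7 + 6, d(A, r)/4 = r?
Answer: -1391354544/59569 ≈ -23357.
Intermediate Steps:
d(A, r) = 4*r
K = -1
W = 142
V = 36916 (V = 4*(9625 + 4*(-99)) = 4*(9625 - 396) = 4*9229 = 36916)
-41*567 - (-13684/V + 15676/W) = -41*567 - (-13684/36916 + 15676/142) = -23247 - (-13684*1/36916 + 15676*(1/142)) = -23247 - (-311/839 + 7838/71) = -23247 - 1*6554001/59569 = -23247 - 6554001/59569 = -1391354544/59569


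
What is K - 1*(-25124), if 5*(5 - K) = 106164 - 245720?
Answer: 265201/5 ≈ 53040.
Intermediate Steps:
K = 139581/5 (K = 5 - (106164 - 245720)/5 = 5 - 1/5*(-139556) = 5 + 139556/5 = 139581/5 ≈ 27916.)
K - 1*(-25124) = 139581/5 - 1*(-25124) = 139581/5 + 25124 = 265201/5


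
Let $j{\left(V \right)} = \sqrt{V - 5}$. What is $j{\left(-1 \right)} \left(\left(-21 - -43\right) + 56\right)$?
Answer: $78 i \sqrt{6} \approx 191.06 i$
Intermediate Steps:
$j{\left(V \right)} = \sqrt{-5 + V}$
$j{\left(-1 \right)} \left(\left(-21 - -43\right) + 56\right) = \sqrt{-5 - 1} \left(\left(-21 - -43\right) + 56\right) = \sqrt{-6} \left(\left(-21 + 43\right) + 56\right) = i \sqrt{6} \left(22 + 56\right) = i \sqrt{6} \cdot 78 = 78 i \sqrt{6}$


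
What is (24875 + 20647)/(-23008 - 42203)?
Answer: -15174/21737 ≈ -0.69807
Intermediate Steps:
(24875 + 20647)/(-23008 - 42203) = 45522/(-65211) = 45522*(-1/65211) = -15174/21737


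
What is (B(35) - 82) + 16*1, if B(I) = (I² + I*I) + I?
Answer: 2419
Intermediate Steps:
B(I) = I + 2*I² (B(I) = (I² + I²) + I = 2*I² + I = I + 2*I²)
(B(35) - 82) + 16*1 = (35*(1 + 2*35) - 82) + 16*1 = (35*(1 + 70) - 82) + 16 = (35*71 - 82) + 16 = (2485 - 82) + 16 = 2403 + 16 = 2419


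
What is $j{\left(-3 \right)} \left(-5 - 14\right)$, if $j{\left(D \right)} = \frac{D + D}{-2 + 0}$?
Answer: $-57$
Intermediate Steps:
$j{\left(D \right)} = - D$ ($j{\left(D \right)} = \frac{2 D}{-2} = 2 D \left(- \frac{1}{2}\right) = - D$)
$j{\left(-3 \right)} \left(-5 - 14\right) = \left(-1\right) \left(-3\right) \left(-5 - 14\right) = 3 \left(-19\right) = -57$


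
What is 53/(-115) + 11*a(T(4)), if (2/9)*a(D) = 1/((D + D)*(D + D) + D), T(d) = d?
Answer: 4177/15640 ≈ 0.26707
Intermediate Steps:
a(D) = 9/(2*(D + 4*D²)) (a(D) = 9/(2*((D + D)*(D + D) + D)) = 9/(2*((2*D)*(2*D) + D)) = 9/(2*(4*D² + D)) = 9/(2*(D + 4*D²)))
53/(-115) + 11*a(T(4)) = 53/(-115) + 11*((9/2)/(4*(1 + 4*4))) = 53*(-1/115) + 11*((9/2)*(¼)/(1 + 16)) = -53/115 + 11*((9/2)*(¼)/17) = -53/115 + 11*((9/2)*(¼)*(1/17)) = -53/115 + 11*(9/136) = -53/115 + 99/136 = 4177/15640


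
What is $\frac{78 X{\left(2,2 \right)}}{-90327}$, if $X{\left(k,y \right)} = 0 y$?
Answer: $0$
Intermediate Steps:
$X{\left(k,y \right)} = 0$
$\frac{78 X{\left(2,2 \right)}}{-90327} = \frac{78 \cdot 0}{-90327} = 0 \left(- \frac{1}{90327}\right) = 0$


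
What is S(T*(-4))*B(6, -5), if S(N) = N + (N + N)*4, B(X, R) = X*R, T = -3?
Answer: -3240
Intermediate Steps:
B(X, R) = R*X
S(N) = 9*N (S(N) = N + (2*N)*4 = N + 8*N = 9*N)
S(T*(-4))*B(6, -5) = (9*(-3*(-4)))*(-5*6) = (9*12)*(-30) = 108*(-30) = -3240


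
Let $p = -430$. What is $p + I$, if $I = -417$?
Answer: $-847$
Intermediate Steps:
$p + I = -430 - 417 = -847$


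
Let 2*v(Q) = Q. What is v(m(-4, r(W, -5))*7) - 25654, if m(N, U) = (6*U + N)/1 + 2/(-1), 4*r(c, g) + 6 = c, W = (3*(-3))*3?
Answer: -103393/4 ≈ -25848.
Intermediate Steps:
W = -27 (W = -9*3 = -27)
r(c, g) = -3/2 + c/4
m(N, U) = -2 + N + 6*U (m(N, U) = (N + 6*U)*1 + 2*(-1) = (N + 6*U) - 2 = -2 + N + 6*U)
v(Q) = Q/2
v(m(-4, r(W, -5))*7) - 25654 = ((-2 - 4 + 6*(-3/2 + (¼)*(-27)))*7)/2 - 25654 = ((-2 - 4 + 6*(-3/2 - 27/4))*7)/2 - 25654 = ((-2 - 4 + 6*(-33/4))*7)/2 - 25654 = ((-2 - 4 - 99/2)*7)/2 - 25654 = (-111/2*7)/2 - 25654 = (½)*(-777/2) - 25654 = -777/4 - 25654 = -103393/4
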